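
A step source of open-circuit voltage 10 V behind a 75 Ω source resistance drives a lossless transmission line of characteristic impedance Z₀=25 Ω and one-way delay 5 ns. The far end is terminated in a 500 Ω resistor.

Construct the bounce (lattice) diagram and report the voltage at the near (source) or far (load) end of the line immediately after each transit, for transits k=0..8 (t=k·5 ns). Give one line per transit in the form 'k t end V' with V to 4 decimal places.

Γ_L=0.904762, Γ_S=0.500000; launch V₁=10·25/100=2.500000
k=0 src: V=2.5000
k=1 load: inc=2.500000, refl=2.500000·0.904762=2.2619; V=0.000000+2.500000+2.261905=4.7619
k=2 src: inc=2.261905, refl=2.261905·0.500000=1.1310; V=2.500000+2.261905+1.130952=5.8929
k=3 load: inc=1.130952, refl=1.130952·0.904762=1.0232; V=4.761905+1.130952+1.023243=6.9161
k=4 src: inc=1.023243, refl=1.023243·0.500000=0.5116; V=5.892857+1.023243+0.511621=7.4277
k=5 load: inc=0.511621, refl=0.511621·0.904762=0.4629; V=6.916100+0.511621+0.462895=7.8906
k=6 src: inc=0.462895, refl=0.462895·0.500000=0.2314; V=7.427721+0.462895+0.231448=8.1221
k=7 load: inc=0.231448, refl=0.231448·0.904762=0.2094; V=7.890617+0.231448+0.209405=8.3315
k=8 src: inc=0.209405, refl=0.209405·0.500000=0.1047; V=8.122064+0.209405+0.104703=8.4362

0 0 source 2.5000
1 5 load 4.7619
2 10 source 5.8929
3 15 load 6.9161
4 20 source 7.4277
5 25 load 7.8906
6 30 source 8.1221
7 35 load 8.3315
8 40 source 8.4362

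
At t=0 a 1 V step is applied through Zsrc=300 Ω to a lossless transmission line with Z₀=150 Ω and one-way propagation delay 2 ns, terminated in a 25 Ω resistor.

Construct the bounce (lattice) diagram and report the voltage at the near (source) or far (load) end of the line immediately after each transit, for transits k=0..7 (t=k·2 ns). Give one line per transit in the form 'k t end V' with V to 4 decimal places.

Γ_L=-0.714286, Γ_S=0.333333; launch V₁=1·150/450=0.333333
k=0 src: V=0.3333
k=1 load: inc=0.333333, refl=0.333333·-0.714286=-0.2381; V=0.000000+0.333333+-0.238095=0.0952
k=2 src: inc=-0.238095, refl=-0.238095·0.333333=-0.0794; V=0.333333+-0.238095+-0.079365=0.0159
k=3 load: inc=-0.079365, refl=-0.079365·-0.714286=0.0567; V=0.095238+-0.079365+0.056689=0.0726
k=4 src: inc=0.056689, refl=0.056689·0.333333=0.0189; V=0.015873+0.056689+0.018896=0.0915
k=5 load: inc=0.018896, refl=0.018896·-0.714286=-0.0135; V=0.072562+0.018896+-0.013497=0.0780
k=6 src: inc=-0.013497, refl=-0.013497·0.333333=-0.0045; V=0.091459+-0.013497+-0.004499=0.0735
k=7 load: inc=-0.004499, refl=-0.004499·-0.714286=0.0032; V=0.077961+-0.004499+0.003214=0.0767

0 0 source 0.3333
1 2 load 0.0952
2 4 source 0.0159
3 6 load 0.0726
4 8 source 0.0915
5 10 load 0.0780
6 12 source 0.0735
7 14 load 0.0767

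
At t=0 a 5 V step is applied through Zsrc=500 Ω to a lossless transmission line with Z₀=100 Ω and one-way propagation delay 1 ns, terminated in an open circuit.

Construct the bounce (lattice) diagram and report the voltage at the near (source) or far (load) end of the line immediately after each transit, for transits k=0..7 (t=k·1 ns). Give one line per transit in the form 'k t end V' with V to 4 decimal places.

Γ_L=1.000000, Γ_S=0.666667; launch V₁=5·100/600=0.833333
k=0 src: V=0.8333
k=1 load: inc=0.833333, refl=0.833333·1.000000=0.8333; V=0.000000+0.833333+0.833333=1.6667
k=2 src: inc=0.833333, refl=0.833333·0.666667=0.5556; V=0.833333+0.833333+0.555556=2.2222
k=3 load: inc=0.555556, refl=0.555556·1.000000=0.5556; V=1.666667+0.555556+0.555556=2.7778
k=4 src: inc=0.555556, refl=0.555556·0.666667=0.3704; V=2.222222+0.555556+0.370370=3.1481
k=5 load: inc=0.370370, refl=0.370370·1.000000=0.3704; V=2.777778+0.370370+0.370370=3.5185
k=6 src: inc=0.370370, refl=0.370370·0.666667=0.2469; V=3.148148+0.370370+0.246914=3.7654
k=7 load: inc=0.246914, refl=0.246914·1.000000=0.2469; V=3.518519+0.246914+0.246914=4.0123

0 0 source 0.8333
1 1 load 1.6667
2 2 source 2.2222
3 3 load 2.7778
4 4 source 3.1481
5 5 load 3.5185
6 6 source 3.7654
7 7 load 4.0123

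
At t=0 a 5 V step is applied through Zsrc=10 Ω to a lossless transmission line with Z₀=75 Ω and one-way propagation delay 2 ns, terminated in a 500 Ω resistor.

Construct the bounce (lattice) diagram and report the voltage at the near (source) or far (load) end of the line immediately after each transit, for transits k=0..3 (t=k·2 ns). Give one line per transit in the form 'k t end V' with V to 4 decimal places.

Γ_L=0.739130, Γ_S=-0.764706; launch V₁=5·75/85=4.411765
k=0 src: V=4.4118
k=1 load: inc=4.411765, refl=4.411765·0.739130=3.2609; V=0.000000+4.411765+3.260870=7.6726
k=2 src: inc=3.260870, refl=3.260870·-0.764706=-2.4936; V=4.411765+3.260870+-2.493606=5.1790
k=3 load: inc=-2.493606, refl=-2.493606·0.739130=-1.8431; V=7.672634+-2.493606+-1.843100=3.3359

0 0 source 4.4118
1 2 load 7.6726
2 4 source 5.1790
3 6 load 3.3359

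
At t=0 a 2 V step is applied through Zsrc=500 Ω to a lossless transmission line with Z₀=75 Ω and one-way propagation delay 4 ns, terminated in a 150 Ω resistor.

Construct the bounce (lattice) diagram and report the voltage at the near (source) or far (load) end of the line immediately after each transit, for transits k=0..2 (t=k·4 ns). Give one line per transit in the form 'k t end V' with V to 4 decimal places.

Γ_L=0.333333, Γ_S=0.739130; launch V₁=2·75/575=0.260870
k=0 src: V=0.2609
k=1 load: inc=0.260870, refl=0.260870·0.333333=0.0870; V=0.000000+0.260870+0.086957=0.3478
k=2 src: inc=0.086957, refl=0.086957·0.739130=0.0643; V=0.260870+0.086957+0.064272=0.4121

0 0 source 0.2609
1 4 load 0.3478
2 8 source 0.4121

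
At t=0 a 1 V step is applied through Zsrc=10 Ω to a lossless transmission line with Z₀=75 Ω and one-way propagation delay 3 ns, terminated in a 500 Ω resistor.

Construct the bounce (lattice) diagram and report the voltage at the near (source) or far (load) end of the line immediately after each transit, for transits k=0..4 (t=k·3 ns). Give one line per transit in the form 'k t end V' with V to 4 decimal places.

0 0 source 0.8824
1 3 load 1.5345
2 6 source 1.0358
3 9 load 0.6672
4 12 source 0.9491

Γ_L=0.739130, Γ_S=-0.764706; launch V₁=1·75/85=0.882353
k=0 src: V=0.8824
k=1 load: inc=0.882353, refl=0.882353·0.739130=0.6522; V=0.000000+0.882353+0.652174=1.5345
k=2 src: inc=0.652174, refl=0.652174·-0.764706=-0.4987; V=0.882353+0.652174+-0.498721=1.0358
k=3 load: inc=-0.498721, refl=-0.498721·0.739130=-0.3686; V=1.534527+-0.498721+-0.368620=0.6672
k=4 src: inc=-0.368620, refl=-0.368620·-0.764706=0.2819; V=1.035806+-0.368620+0.281886=0.9491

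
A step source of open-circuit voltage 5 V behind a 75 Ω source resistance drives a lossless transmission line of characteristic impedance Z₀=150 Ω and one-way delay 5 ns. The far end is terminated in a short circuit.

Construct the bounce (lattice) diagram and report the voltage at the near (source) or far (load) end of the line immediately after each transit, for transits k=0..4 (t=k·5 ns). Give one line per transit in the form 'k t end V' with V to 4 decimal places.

0 0 source 3.3333
1 5 load 0.0000
2 10 source 1.1111
3 15 load 0.0000
4 20 source 0.3704

Γ_L=-1.000000, Γ_S=-0.333333; launch V₁=5·150/225=3.333333
k=0 src: V=3.3333
k=1 load: inc=3.333333, refl=3.333333·-1.000000=-3.3333; V=0.000000+3.333333+-3.333333=0.0000
k=2 src: inc=-3.333333, refl=-3.333333·-0.333333=1.1111; V=3.333333+-3.333333+1.111111=1.1111
k=3 load: inc=1.111111, refl=1.111111·-1.000000=-1.1111; V=0.000000+1.111111+-1.111111=0.0000
k=4 src: inc=-1.111111, refl=-1.111111·-0.333333=0.3704; V=1.111111+-1.111111+0.370370=0.3704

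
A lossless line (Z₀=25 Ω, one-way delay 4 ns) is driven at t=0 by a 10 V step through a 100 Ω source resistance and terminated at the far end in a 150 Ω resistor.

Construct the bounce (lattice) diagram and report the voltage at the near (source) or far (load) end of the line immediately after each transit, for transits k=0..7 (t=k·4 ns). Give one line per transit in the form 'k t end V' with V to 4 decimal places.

0 0 source 2.0000
1 4 load 3.4286
2 8 source 4.2857
3 12 load 4.8980
4 16 source 5.2653
5 20 load 5.5277
6 24 source 5.6851
7 28 load 5.7976

Γ_L=0.714286, Γ_S=0.600000; launch V₁=10·25/125=2.000000
k=0 src: V=2.0000
k=1 load: inc=2.000000, refl=2.000000·0.714286=1.4286; V=0.000000+2.000000+1.428571=3.4286
k=2 src: inc=1.428571, refl=1.428571·0.600000=0.8571; V=2.000000+1.428571+0.857143=4.2857
k=3 load: inc=0.857143, refl=0.857143·0.714286=0.6122; V=3.428571+0.857143+0.612245=4.8980
k=4 src: inc=0.612245, refl=0.612245·0.600000=0.3673; V=4.285714+0.612245+0.367347=5.2653
k=5 load: inc=0.367347, refl=0.367347·0.714286=0.2624; V=4.897959+0.367347+0.262391=5.5277
k=6 src: inc=0.262391, refl=0.262391·0.600000=0.1574; V=5.265306+0.262391+0.157434=5.6851
k=7 load: inc=0.157434, refl=0.157434·0.714286=0.1125; V=5.527697+0.157434+0.112453=5.7976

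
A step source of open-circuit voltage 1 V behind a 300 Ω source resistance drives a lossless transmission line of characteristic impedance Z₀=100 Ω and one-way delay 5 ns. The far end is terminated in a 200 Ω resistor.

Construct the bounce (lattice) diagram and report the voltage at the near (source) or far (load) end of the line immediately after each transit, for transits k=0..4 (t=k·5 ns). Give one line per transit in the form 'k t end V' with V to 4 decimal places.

0 0 source 0.2500
1 5 load 0.3333
2 10 source 0.3750
3 15 load 0.3889
4 20 source 0.3958

Γ_L=0.333333, Γ_S=0.500000; launch V₁=1·100/400=0.250000
k=0 src: V=0.2500
k=1 load: inc=0.250000, refl=0.250000·0.333333=0.0833; V=0.000000+0.250000+0.083333=0.3333
k=2 src: inc=0.083333, refl=0.083333·0.500000=0.0417; V=0.250000+0.083333+0.041667=0.3750
k=3 load: inc=0.041667, refl=0.041667·0.333333=0.0139; V=0.333333+0.041667+0.013889=0.3889
k=4 src: inc=0.013889, refl=0.013889·0.500000=0.0069; V=0.375000+0.013889+0.006944=0.3958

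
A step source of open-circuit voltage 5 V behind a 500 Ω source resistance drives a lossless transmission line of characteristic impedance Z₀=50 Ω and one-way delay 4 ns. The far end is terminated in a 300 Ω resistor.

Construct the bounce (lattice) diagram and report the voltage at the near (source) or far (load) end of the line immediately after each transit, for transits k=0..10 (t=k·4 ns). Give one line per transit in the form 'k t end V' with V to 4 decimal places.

Γ_L=0.714286, Γ_S=0.818182; launch V₁=5·50/550=0.454545
k=0 src: V=0.4545
k=1 load: inc=0.454545, refl=0.454545·0.714286=0.3247; V=0.000000+0.454545+0.324675=0.7792
k=2 src: inc=0.324675, refl=0.324675·0.818182=0.2656; V=0.454545+0.324675+0.265643=1.0449
k=3 load: inc=0.265643, refl=0.265643·0.714286=0.1897; V=0.779221+0.265643+0.189745=1.2346
k=4 src: inc=0.189745, refl=0.189745·0.818182=0.1552; V=1.044864+0.189745+0.155246=1.3899
k=5 load: inc=0.155246, refl=0.155246·0.714286=0.1109; V=1.234610+0.155246+0.110890=1.5007
k=6 src: inc=0.110890, refl=0.110890·0.818182=0.0907; V=1.389856+0.110890+0.090728=1.5915
k=7 load: inc=0.090728, refl=0.090728·0.714286=0.0648; V=1.500746+0.090728+0.064806=1.6563
k=8 src: inc=0.064806, refl=0.064806·0.818182=0.0530; V=1.591474+0.064806+0.053023=1.7093
k=9 load: inc=0.053023, refl=0.053023·0.714286=0.0379; V=1.656280+0.053023+0.037874=1.7472
k=10 src: inc=0.037874, refl=0.037874·0.818182=0.0310; V=1.709303+0.037874+0.030987=1.7782

0 0 source 0.4545
1 4 load 0.7792
2 8 source 1.0449
3 12 load 1.2346
4 16 source 1.3899
5 20 load 1.5007
6 24 source 1.5915
7 28 load 1.6563
8 32 source 1.7093
9 36 load 1.7472
10 40 source 1.7782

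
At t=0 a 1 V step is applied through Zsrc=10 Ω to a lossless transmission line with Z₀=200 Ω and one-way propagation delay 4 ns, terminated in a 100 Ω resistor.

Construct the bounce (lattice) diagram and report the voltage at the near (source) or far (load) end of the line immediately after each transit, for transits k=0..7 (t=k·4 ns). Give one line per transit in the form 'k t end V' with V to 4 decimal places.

Γ_L=-0.333333, Γ_S=-0.904762; launch V₁=1·200/210=0.952381
k=0 src: V=0.9524
k=1 load: inc=0.952381, refl=0.952381·-0.333333=-0.3175; V=0.000000+0.952381+-0.317460=0.6349
k=2 src: inc=-0.317460, refl=-0.317460·-0.904762=0.2872; V=0.952381+-0.317460+0.287226=0.9221
k=3 load: inc=0.287226, refl=0.287226·-0.333333=-0.0957; V=0.634921+0.287226+-0.095742=0.8264
k=4 src: inc=-0.095742, refl=-0.095742·-0.904762=0.0866; V=0.922147+-0.095742+0.086624=0.9130
k=5 load: inc=0.086624, refl=0.086624·-0.333333=-0.0289; V=0.826405+0.086624+-0.028875=0.8842
k=6 src: inc=-0.028875, refl=-0.028875·-0.904762=0.0261; V=0.913028+-0.028875+0.026125=0.9103
k=7 load: inc=0.026125, refl=0.026125·-0.333333=-0.0087; V=0.884154+0.026125+-0.008708=0.9016

0 0 source 0.9524
1 4 load 0.6349
2 8 source 0.9221
3 12 load 0.8264
4 16 source 0.9130
5 20 load 0.8842
6 24 source 0.9103
7 28 load 0.9016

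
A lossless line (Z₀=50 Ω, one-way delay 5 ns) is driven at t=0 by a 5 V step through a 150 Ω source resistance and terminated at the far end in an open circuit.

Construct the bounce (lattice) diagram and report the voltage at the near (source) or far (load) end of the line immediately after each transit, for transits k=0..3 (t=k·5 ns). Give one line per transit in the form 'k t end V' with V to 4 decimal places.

0 0 source 1.2500
1 5 load 2.5000
2 10 source 3.1250
3 15 load 3.7500

Γ_L=1.000000, Γ_S=0.500000; launch V₁=5·50/200=1.250000
k=0 src: V=1.2500
k=1 load: inc=1.250000, refl=1.250000·1.000000=1.2500; V=0.000000+1.250000+1.250000=2.5000
k=2 src: inc=1.250000, refl=1.250000·0.500000=0.6250; V=1.250000+1.250000+0.625000=3.1250
k=3 load: inc=0.625000, refl=0.625000·1.000000=0.6250; V=2.500000+0.625000+0.625000=3.7500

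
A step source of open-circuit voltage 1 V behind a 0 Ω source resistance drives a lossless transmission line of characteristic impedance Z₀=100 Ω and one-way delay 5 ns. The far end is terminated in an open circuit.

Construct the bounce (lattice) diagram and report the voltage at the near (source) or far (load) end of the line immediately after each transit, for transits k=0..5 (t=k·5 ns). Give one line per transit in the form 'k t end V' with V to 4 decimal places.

0 0 source 1.0000
1 5 load 2.0000
2 10 source 1.0000
3 15 load 0.0000
4 20 source 1.0000
5 25 load 2.0000

Γ_L=1.000000, Γ_S=-1.000000; launch V₁=1·100/100=1.000000
k=0 src: V=1.0000
k=1 load: inc=1.000000, refl=1.000000·1.000000=1.0000; V=0.000000+1.000000+1.000000=2.0000
k=2 src: inc=1.000000, refl=1.000000·-1.000000=-1.0000; V=1.000000+1.000000+-1.000000=1.0000
k=3 load: inc=-1.000000, refl=-1.000000·1.000000=-1.0000; V=2.000000+-1.000000+-1.000000=0.0000
k=4 src: inc=-1.000000, refl=-1.000000·-1.000000=1.0000; V=1.000000+-1.000000+1.000000=1.0000
k=5 load: inc=1.000000, refl=1.000000·1.000000=1.0000; V=0.000000+1.000000+1.000000=2.0000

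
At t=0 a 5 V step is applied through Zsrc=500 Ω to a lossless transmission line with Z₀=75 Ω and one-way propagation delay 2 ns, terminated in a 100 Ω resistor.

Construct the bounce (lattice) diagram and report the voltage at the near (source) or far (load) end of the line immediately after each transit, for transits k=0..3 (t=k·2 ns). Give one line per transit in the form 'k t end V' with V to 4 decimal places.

0 0 source 0.6522
1 2 load 0.7453
2 4 source 0.8142
3 6 load 0.8240

Γ_L=0.142857, Γ_S=0.739130; launch V₁=5·75/575=0.652174
k=0 src: V=0.6522
k=1 load: inc=0.652174, refl=0.652174·0.142857=0.0932; V=0.000000+0.652174+0.093168=0.7453
k=2 src: inc=0.093168, refl=0.093168·0.739130=0.0689; V=0.652174+0.093168+0.068863=0.8142
k=3 load: inc=0.068863, refl=0.068863·0.142857=0.0098; V=0.745342+0.068863+0.009838=0.8240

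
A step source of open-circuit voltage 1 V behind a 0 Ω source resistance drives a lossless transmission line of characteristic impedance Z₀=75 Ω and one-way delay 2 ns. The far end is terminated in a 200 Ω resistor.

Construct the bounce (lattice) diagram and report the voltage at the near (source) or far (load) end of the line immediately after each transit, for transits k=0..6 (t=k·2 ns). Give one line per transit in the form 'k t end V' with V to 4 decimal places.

0 0 source 1.0000
1 2 load 1.4545
2 4 source 1.0000
3 6 load 0.7934
4 8 source 1.0000
5 10 load 1.0939
6 12 source 1.0000

Γ_L=0.454545, Γ_S=-1.000000; launch V₁=1·75/75=1.000000
k=0 src: V=1.0000
k=1 load: inc=1.000000, refl=1.000000·0.454545=0.4545; V=0.000000+1.000000+0.454545=1.4545
k=2 src: inc=0.454545, refl=0.454545·-1.000000=-0.4545; V=1.000000+0.454545+-0.454545=1.0000
k=3 load: inc=-0.454545, refl=-0.454545·0.454545=-0.2066; V=1.454545+-0.454545+-0.206612=0.7934
k=4 src: inc=-0.206612, refl=-0.206612·-1.000000=0.2066; V=1.000000+-0.206612+0.206612=1.0000
k=5 load: inc=0.206612, refl=0.206612·0.454545=0.0939; V=0.793388+0.206612+0.093914=1.0939
k=6 src: inc=0.093914, refl=0.093914·-1.000000=-0.0939; V=1.000000+0.093914+-0.093914=1.0000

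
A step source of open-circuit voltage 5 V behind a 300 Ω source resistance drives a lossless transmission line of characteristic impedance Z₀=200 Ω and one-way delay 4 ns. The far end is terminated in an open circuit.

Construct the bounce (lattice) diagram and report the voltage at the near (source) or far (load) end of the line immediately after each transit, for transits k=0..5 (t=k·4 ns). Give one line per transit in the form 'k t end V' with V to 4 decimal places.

0 0 source 2.0000
1 4 load 4.0000
2 8 source 4.4000
3 12 load 4.8000
4 16 source 4.8800
5 20 load 4.9600

Γ_L=1.000000, Γ_S=0.200000; launch V₁=5·200/500=2.000000
k=0 src: V=2.0000
k=1 load: inc=2.000000, refl=2.000000·1.000000=2.0000; V=0.000000+2.000000+2.000000=4.0000
k=2 src: inc=2.000000, refl=2.000000·0.200000=0.4000; V=2.000000+2.000000+0.400000=4.4000
k=3 load: inc=0.400000, refl=0.400000·1.000000=0.4000; V=4.000000+0.400000+0.400000=4.8000
k=4 src: inc=0.400000, refl=0.400000·0.200000=0.0800; V=4.400000+0.400000+0.080000=4.8800
k=5 load: inc=0.080000, refl=0.080000·1.000000=0.0800; V=4.800000+0.080000+0.080000=4.9600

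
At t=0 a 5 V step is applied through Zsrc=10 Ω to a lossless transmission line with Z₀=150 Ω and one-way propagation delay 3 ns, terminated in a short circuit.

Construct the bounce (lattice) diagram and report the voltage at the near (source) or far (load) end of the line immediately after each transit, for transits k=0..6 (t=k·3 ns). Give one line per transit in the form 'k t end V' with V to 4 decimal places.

Γ_L=-1.000000, Γ_S=-0.875000; launch V₁=5·150/160=4.687500
k=0 src: V=4.6875
k=1 load: inc=4.687500, refl=4.687500·-1.000000=-4.6875; V=0.000000+4.687500+-4.687500=0.0000
k=2 src: inc=-4.687500, refl=-4.687500·-0.875000=4.1016; V=4.687500+-4.687500+4.101562=4.1016
k=3 load: inc=4.101562, refl=4.101562·-1.000000=-4.1016; V=0.000000+4.101562+-4.101562=0.0000
k=4 src: inc=-4.101562, refl=-4.101562·-0.875000=3.5889; V=4.101562+-4.101562+3.588867=3.5889
k=5 load: inc=3.588867, refl=3.588867·-1.000000=-3.5889; V=0.000000+3.588867+-3.588867=0.0000
k=6 src: inc=-3.588867, refl=-3.588867·-0.875000=3.1403; V=3.588867+-3.588867+3.140259=3.1403

0 0 source 4.6875
1 3 load 0.0000
2 6 source 4.1016
3 9 load 0.0000
4 12 source 3.5889
5 15 load 0.0000
6 18 source 3.1403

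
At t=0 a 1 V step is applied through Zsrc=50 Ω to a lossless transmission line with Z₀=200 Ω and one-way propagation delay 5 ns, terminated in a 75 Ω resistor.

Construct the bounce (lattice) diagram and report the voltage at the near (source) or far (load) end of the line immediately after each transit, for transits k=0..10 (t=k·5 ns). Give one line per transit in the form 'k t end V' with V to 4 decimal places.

Γ_L=-0.454545, Γ_S=-0.600000; launch V₁=1·200/250=0.800000
k=0 src: V=0.8000
k=1 load: inc=0.800000, refl=0.800000·-0.454545=-0.3636; V=0.000000+0.800000+-0.363636=0.4364
k=2 src: inc=-0.363636, refl=-0.363636·-0.600000=0.2182; V=0.800000+-0.363636+0.218182=0.6545
k=3 load: inc=0.218182, refl=0.218182·-0.454545=-0.0992; V=0.436364+0.218182+-0.099174=0.5554
k=4 src: inc=-0.099174, refl=-0.099174·-0.600000=0.0595; V=0.654545+-0.099174+0.059504=0.6149
k=5 load: inc=0.059504, refl=0.059504·-0.454545=-0.0270; V=0.555372+0.059504+-0.027047=0.5878
k=6 src: inc=-0.027047, refl=-0.027047·-0.600000=0.0162; V=0.614876+-0.027047+0.016228=0.6041
k=7 load: inc=0.016228, refl=0.016228·-0.454545=-0.0074; V=0.587829+0.016228+-0.007377=0.5967
k=8 src: inc=-0.007377, refl=-0.007377·-0.600000=0.0044; V=0.604057+-0.007377+0.004426=0.6011
k=9 load: inc=0.004426, refl=0.004426·-0.454545=-0.0020; V=0.596681+0.004426+-0.002012=0.5991
k=10 src: inc=-0.002012, refl=-0.002012·-0.600000=0.0012; V=0.601106+-0.002012+0.001207=0.6003

0 0 source 0.8000
1 5 load 0.4364
2 10 source 0.6545
3 15 load 0.5554
4 20 source 0.6149
5 25 load 0.5878
6 30 source 0.6041
7 35 load 0.5967
8 40 source 0.6011
9 45 load 0.5991
10 50 source 0.6003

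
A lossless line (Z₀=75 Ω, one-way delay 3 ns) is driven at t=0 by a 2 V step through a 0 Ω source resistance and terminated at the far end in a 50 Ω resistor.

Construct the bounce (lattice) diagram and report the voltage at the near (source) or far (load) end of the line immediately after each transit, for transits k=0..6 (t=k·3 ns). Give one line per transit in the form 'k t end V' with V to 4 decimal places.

0 0 source 2.0000
1 3 load 1.6000
2 6 source 2.0000
3 9 load 1.9200
4 12 source 2.0000
5 15 load 1.9840
6 18 source 2.0000

Γ_L=-0.200000, Γ_S=-1.000000; launch V₁=2·75/75=2.000000
k=0 src: V=2.0000
k=1 load: inc=2.000000, refl=2.000000·-0.200000=-0.4000; V=0.000000+2.000000+-0.400000=1.6000
k=2 src: inc=-0.400000, refl=-0.400000·-1.000000=0.4000; V=2.000000+-0.400000+0.400000=2.0000
k=3 load: inc=0.400000, refl=0.400000·-0.200000=-0.0800; V=1.600000+0.400000+-0.080000=1.9200
k=4 src: inc=-0.080000, refl=-0.080000·-1.000000=0.0800; V=2.000000+-0.080000+0.080000=2.0000
k=5 load: inc=0.080000, refl=0.080000·-0.200000=-0.0160; V=1.920000+0.080000+-0.016000=1.9840
k=6 src: inc=-0.016000, refl=-0.016000·-1.000000=0.0160; V=2.000000+-0.016000+0.016000=2.0000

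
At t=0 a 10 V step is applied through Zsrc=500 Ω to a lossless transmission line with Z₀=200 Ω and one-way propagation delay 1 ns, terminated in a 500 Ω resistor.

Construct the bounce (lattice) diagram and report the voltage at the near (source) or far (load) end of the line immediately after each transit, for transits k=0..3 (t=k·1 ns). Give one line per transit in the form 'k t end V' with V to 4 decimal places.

Γ_L=0.428571, Γ_S=0.428571; launch V₁=10·200/700=2.857143
k=0 src: V=2.8571
k=1 load: inc=2.857143, refl=2.857143·0.428571=1.2245; V=0.000000+2.857143+1.224490=4.0816
k=2 src: inc=1.224490, refl=1.224490·0.428571=0.5248; V=2.857143+1.224490+0.524781=4.6064
k=3 load: inc=0.524781, refl=0.524781·0.428571=0.2249; V=4.081633+0.524781+0.224906=4.8313

0 0 source 2.8571
1 1 load 4.0816
2 2 source 4.6064
3 3 load 4.8313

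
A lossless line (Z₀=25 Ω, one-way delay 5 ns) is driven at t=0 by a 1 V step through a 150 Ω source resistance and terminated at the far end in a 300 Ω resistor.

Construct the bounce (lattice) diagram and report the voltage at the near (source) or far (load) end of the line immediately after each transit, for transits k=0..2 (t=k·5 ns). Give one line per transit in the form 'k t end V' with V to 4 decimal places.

0 0 source 0.1429
1 5 load 0.2637
2 10 source 0.3501

Γ_L=0.846154, Γ_S=0.714286; launch V₁=1·25/175=0.142857
k=0 src: V=0.1429
k=1 load: inc=0.142857, refl=0.142857·0.846154=0.1209; V=0.000000+0.142857+0.120879=0.2637
k=2 src: inc=0.120879, refl=0.120879·0.714286=0.0863; V=0.142857+0.120879+0.086342=0.3501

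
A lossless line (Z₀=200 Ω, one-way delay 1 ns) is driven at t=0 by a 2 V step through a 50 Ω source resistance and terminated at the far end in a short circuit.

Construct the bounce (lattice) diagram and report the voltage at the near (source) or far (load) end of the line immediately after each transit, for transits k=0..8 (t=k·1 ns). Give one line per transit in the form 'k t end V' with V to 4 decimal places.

0 0 source 1.6000
1 1 load 0.0000
2 2 source 0.9600
3 3 load 0.0000
4 4 source 0.5760
5 5 load 0.0000
6 6 source 0.3456
7 7 load 0.0000
8 8 source 0.2074

Γ_L=-1.000000, Γ_S=-0.600000; launch V₁=2·200/250=1.600000
k=0 src: V=1.6000
k=1 load: inc=1.600000, refl=1.600000·-1.000000=-1.6000; V=0.000000+1.600000+-1.600000=0.0000
k=2 src: inc=-1.600000, refl=-1.600000·-0.600000=0.9600; V=1.600000+-1.600000+0.960000=0.9600
k=3 load: inc=0.960000, refl=0.960000·-1.000000=-0.9600; V=0.000000+0.960000+-0.960000=0.0000
k=4 src: inc=-0.960000, refl=-0.960000·-0.600000=0.5760; V=0.960000+-0.960000+0.576000=0.5760
k=5 load: inc=0.576000, refl=0.576000·-1.000000=-0.5760; V=0.000000+0.576000+-0.576000=0.0000
k=6 src: inc=-0.576000, refl=-0.576000·-0.600000=0.3456; V=0.576000+-0.576000+0.345600=0.3456
k=7 load: inc=0.345600, refl=0.345600·-1.000000=-0.3456; V=0.000000+0.345600+-0.345600=0.0000
k=8 src: inc=-0.345600, refl=-0.345600·-0.600000=0.2074; V=0.345600+-0.345600+0.207360=0.2074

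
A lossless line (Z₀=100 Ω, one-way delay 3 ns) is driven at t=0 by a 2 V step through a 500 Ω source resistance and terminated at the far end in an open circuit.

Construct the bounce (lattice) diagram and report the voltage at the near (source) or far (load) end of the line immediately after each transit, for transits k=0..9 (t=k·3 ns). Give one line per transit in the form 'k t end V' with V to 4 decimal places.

0 0 source 0.3333
1 3 load 0.6667
2 6 source 0.8889
3 9 load 1.1111
4 12 source 1.2593
5 15 load 1.4074
6 18 source 1.5062
7 21 load 1.6049
8 24 source 1.6708
9 27 load 1.7366

Γ_L=1.000000, Γ_S=0.666667; launch V₁=2·100/600=0.333333
k=0 src: V=0.3333
k=1 load: inc=0.333333, refl=0.333333·1.000000=0.3333; V=0.000000+0.333333+0.333333=0.6667
k=2 src: inc=0.333333, refl=0.333333·0.666667=0.2222; V=0.333333+0.333333+0.222222=0.8889
k=3 load: inc=0.222222, refl=0.222222·1.000000=0.2222; V=0.666667+0.222222+0.222222=1.1111
k=4 src: inc=0.222222, refl=0.222222·0.666667=0.1481; V=0.888889+0.222222+0.148148=1.2593
k=5 load: inc=0.148148, refl=0.148148·1.000000=0.1481; V=1.111111+0.148148+0.148148=1.4074
k=6 src: inc=0.148148, refl=0.148148·0.666667=0.0988; V=1.259259+0.148148+0.098765=1.5062
k=7 load: inc=0.098765, refl=0.098765·1.000000=0.0988; V=1.407407+0.098765+0.098765=1.6049
k=8 src: inc=0.098765, refl=0.098765·0.666667=0.0658; V=1.506173+0.098765+0.065844=1.6708
k=9 load: inc=0.065844, refl=0.065844·1.000000=0.0658; V=1.604938+0.065844+0.065844=1.7366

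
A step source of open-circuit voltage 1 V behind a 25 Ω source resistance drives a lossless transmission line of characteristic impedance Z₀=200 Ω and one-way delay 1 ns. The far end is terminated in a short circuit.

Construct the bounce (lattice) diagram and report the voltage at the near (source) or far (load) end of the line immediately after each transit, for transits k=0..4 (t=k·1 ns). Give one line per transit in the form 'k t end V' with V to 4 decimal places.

Γ_L=-1.000000, Γ_S=-0.777778; launch V₁=1·200/225=0.888889
k=0 src: V=0.8889
k=1 load: inc=0.888889, refl=0.888889·-1.000000=-0.8889; V=0.000000+0.888889+-0.888889=0.0000
k=2 src: inc=-0.888889, refl=-0.888889·-0.777778=0.6914; V=0.888889+-0.888889+0.691358=0.6914
k=3 load: inc=0.691358, refl=0.691358·-1.000000=-0.6914; V=0.000000+0.691358+-0.691358=0.0000
k=4 src: inc=-0.691358, refl=-0.691358·-0.777778=0.5377; V=0.691358+-0.691358+0.537723=0.5377

0 0 source 0.8889
1 1 load 0.0000
2 2 source 0.6914
3 3 load 0.0000
4 4 source 0.5377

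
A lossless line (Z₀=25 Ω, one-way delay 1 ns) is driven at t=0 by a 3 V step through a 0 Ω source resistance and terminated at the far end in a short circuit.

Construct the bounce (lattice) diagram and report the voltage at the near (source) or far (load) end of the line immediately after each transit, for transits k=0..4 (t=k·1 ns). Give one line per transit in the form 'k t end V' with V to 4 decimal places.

Γ_L=-1.000000, Γ_S=-1.000000; launch V₁=3·25/25=3.000000
k=0 src: V=3.0000
k=1 load: inc=3.000000, refl=3.000000·-1.000000=-3.0000; V=0.000000+3.000000+-3.000000=0.0000
k=2 src: inc=-3.000000, refl=-3.000000·-1.000000=3.0000; V=3.000000+-3.000000+3.000000=3.0000
k=3 load: inc=3.000000, refl=3.000000·-1.000000=-3.0000; V=0.000000+3.000000+-3.000000=0.0000
k=4 src: inc=-3.000000, refl=-3.000000·-1.000000=3.0000; V=3.000000+-3.000000+3.000000=3.0000

0 0 source 3.0000
1 1 load 0.0000
2 2 source 3.0000
3 3 load 0.0000
4 4 source 3.0000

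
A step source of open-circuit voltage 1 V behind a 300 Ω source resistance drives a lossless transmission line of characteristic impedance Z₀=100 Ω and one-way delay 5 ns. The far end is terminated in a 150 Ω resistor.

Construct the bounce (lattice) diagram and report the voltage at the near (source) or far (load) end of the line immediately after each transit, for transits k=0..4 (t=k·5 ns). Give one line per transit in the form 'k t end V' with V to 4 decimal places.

Γ_L=0.200000, Γ_S=0.500000; launch V₁=1·100/400=0.250000
k=0 src: V=0.2500
k=1 load: inc=0.250000, refl=0.250000·0.200000=0.0500; V=0.000000+0.250000+0.050000=0.3000
k=2 src: inc=0.050000, refl=0.050000·0.500000=0.0250; V=0.250000+0.050000+0.025000=0.3250
k=3 load: inc=0.025000, refl=0.025000·0.200000=0.0050; V=0.300000+0.025000+0.005000=0.3300
k=4 src: inc=0.005000, refl=0.005000·0.500000=0.0025; V=0.325000+0.005000+0.002500=0.3325

0 0 source 0.2500
1 5 load 0.3000
2 10 source 0.3250
3 15 load 0.3300
4 20 source 0.3325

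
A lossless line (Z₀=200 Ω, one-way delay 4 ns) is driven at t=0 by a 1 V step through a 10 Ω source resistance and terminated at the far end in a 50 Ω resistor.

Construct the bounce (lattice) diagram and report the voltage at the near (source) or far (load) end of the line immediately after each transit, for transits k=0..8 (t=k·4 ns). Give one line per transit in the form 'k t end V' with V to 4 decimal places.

Γ_L=-0.600000, Γ_S=-0.904762; launch V₁=1·200/210=0.952381
k=0 src: V=0.9524
k=1 load: inc=0.952381, refl=0.952381·-0.600000=-0.5714; V=0.000000+0.952381+-0.571429=0.3810
k=2 src: inc=-0.571429, refl=-0.571429·-0.904762=0.5170; V=0.952381+-0.571429+0.517007=0.8980
k=3 load: inc=0.517007, refl=0.517007·-0.600000=-0.3102; V=0.380952+0.517007+-0.310204=0.5878
k=4 src: inc=-0.310204, refl=-0.310204·-0.904762=0.2807; V=0.897959+-0.310204+0.280661=0.8684
k=5 load: inc=0.280661, refl=0.280661·-0.600000=-0.1684; V=0.587755+0.280661+-0.168397=0.7000
k=6 src: inc=-0.168397, refl=-0.168397·-0.904762=0.1524; V=0.868416+-0.168397+0.152359=0.8524
k=7 load: inc=0.152359, refl=0.152359·-0.600000=-0.0914; V=0.700019+0.152359+-0.091415=0.7610
k=8 src: inc=-0.091415, refl=-0.091415·-0.904762=0.0827; V=0.852378+-0.091415+0.082709=0.8437

0 0 source 0.9524
1 4 load 0.3810
2 8 source 0.8980
3 12 load 0.5878
4 16 source 0.8684
5 20 load 0.7000
6 24 source 0.8524
7 28 load 0.7610
8 32 source 0.8437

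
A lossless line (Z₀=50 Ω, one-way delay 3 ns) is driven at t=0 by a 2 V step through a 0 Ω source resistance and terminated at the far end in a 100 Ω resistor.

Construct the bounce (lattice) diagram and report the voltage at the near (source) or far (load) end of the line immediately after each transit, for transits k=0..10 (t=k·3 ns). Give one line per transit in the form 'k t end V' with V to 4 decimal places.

0 0 source 2.0000
1 3 load 2.6667
2 6 source 2.0000
3 9 load 1.7778
4 12 source 2.0000
5 15 load 2.0741
6 18 source 2.0000
7 21 load 1.9753
8 24 source 2.0000
9 27 load 2.0082
10 30 source 2.0000

Γ_L=0.333333, Γ_S=-1.000000; launch V₁=2·50/50=2.000000
k=0 src: V=2.0000
k=1 load: inc=2.000000, refl=2.000000·0.333333=0.6667; V=0.000000+2.000000+0.666667=2.6667
k=2 src: inc=0.666667, refl=0.666667·-1.000000=-0.6667; V=2.000000+0.666667+-0.666667=2.0000
k=3 load: inc=-0.666667, refl=-0.666667·0.333333=-0.2222; V=2.666667+-0.666667+-0.222222=1.7778
k=4 src: inc=-0.222222, refl=-0.222222·-1.000000=0.2222; V=2.000000+-0.222222+0.222222=2.0000
k=5 load: inc=0.222222, refl=0.222222·0.333333=0.0741; V=1.777778+0.222222+0.074074=2.0741
k=6 src: inc=0.074074, refl=0.074074·-1.000000=-0.0741; V=2.000000+0.074074+-0.074074=2.0000
k=7 load: inc=-0.074074, refl=-0.074074·0.333333=-0.0247; V=2.074074+-0.074074+-0.024691=1.9753
k=8 src: inc=-0.024691, refl=-0.024691·-1.000000=0.0247; V=2.000000+-0.024691+0.024691=2.0000
k=9 load: inc=0.024691, refl=0.024691·0.333333=0.0082; V=1.975309+0.024691+0.008230=2.0082
k=10 src: inc=0.008230, refl=0.008230·-1.000000=-0.0082; V=2.000000+0.008230+-0.008230=2.0000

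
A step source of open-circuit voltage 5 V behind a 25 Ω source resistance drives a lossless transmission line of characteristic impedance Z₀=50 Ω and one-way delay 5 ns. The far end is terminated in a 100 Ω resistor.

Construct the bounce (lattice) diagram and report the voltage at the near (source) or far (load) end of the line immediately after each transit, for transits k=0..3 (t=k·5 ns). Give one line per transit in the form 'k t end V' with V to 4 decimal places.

Γ_L=0.333333, Γ_S=-0.333333; launch V₁=5·50/75=3.333333
k=0 src: V=3.3333
k=1 load: inc=3.333333, refl=3.333333·0.333333=1.1111; V=0.000000+3.333333+1.111111=4.4444
k=2 src: inc=1.111111, refl=1.111111·-0.333333=-0.3704; V=3.333333+1.111111+-0.370370=4.0741
k=3 load: inc=-0.370370, refl=-0.370370·0.333333=-0.1235; V=4.444444+-0.370370+-0.123457=3.9506

0 0 source 3.3333
1 5 load 4.4444
2 10 source 4.0741
3 15 load 3.9506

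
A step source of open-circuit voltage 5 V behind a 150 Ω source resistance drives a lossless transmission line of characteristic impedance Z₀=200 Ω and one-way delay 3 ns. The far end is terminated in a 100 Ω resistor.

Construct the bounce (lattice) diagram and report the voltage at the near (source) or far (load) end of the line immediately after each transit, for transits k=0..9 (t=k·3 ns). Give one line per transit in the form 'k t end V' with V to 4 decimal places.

0 0 source 2.8571
1 3 load 1.9048
2 6 source 2.0408
3 9 load 1.9955
4 12 source 2.0019
5 15 load 1.9998
6 18 source 2.0001
7 21 load 2.0000
8 24 source 2.0000
9 27 load 2.0000

Γ_L=-0.333333, Γ_S=-0.142857; launch V₁=5·200/350=2.857143
k=0 src: V=2.8571
k=1 load: inc=2.857143, refl=2.857143·-0.333333=-0.9524; V=0.000000+2.857143+-0.952381=1.9048
k=2 src: inc=-0.952381, refl=-0.952381·-0.142857=0.1361; V=2.857143+-0.952381+0.136054=2.0408
k=3 load: inc=0.136054, refl=0.136054·-0.333333=-0.0454; V=1.904762+0.136054+-0.045351=1.9955
k=4 src: inc=-0.045351, refl=-0.045351·-0.142857=0.0065; V=2.040816+-0.045351+0.006479=2.0019
k=5 load: inc=0.006479, refl=0.006479·-0.333333=-0.0022; V=1.995465+0.006479+-0.002160=1.9998
k=6 src: inc=-0.002160, refl=-0.002160·-0.142857=0.0003; V=2.001944+-0.002160+0.000309=2.0001
k=7 load: inc=0.000309, refl=0.000309·-0.333333=-0.0001; V=1.999784+0.000309+-0.000103=2.0000
k=8 src: inc=-0.000103, refl=-0.000103·-0.142857=0.0000; V=2.000093+-0.000103+0.000015=2.0000
k=9 load: inc=0.000015, refl=0.000015·-0.333333=-0.0000; V=1.999990+0.000015+-0.000005=2.0000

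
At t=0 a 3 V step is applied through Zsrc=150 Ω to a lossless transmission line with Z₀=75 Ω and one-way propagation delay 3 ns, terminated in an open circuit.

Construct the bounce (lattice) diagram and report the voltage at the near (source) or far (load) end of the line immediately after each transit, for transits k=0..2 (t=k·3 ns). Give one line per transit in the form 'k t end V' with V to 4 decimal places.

0 0 source 1.0000
1 3 load 2.0000
2 6 source 2.3333

Γ_L=1.000000, Γ_S=0.333333; launch V₁=3·75/225=1.000000
k=0 src: V=1.0000
k=1 load: inc=1.000000, refl=1.000000·1.000000=1.0000; V=0.000000+1.000000+1.000000=2.0000
k=2 src: inc=1.000000, refl=1.000000·0.333333=0.3333; V=1.000000+1.000000+0.333333=2.3333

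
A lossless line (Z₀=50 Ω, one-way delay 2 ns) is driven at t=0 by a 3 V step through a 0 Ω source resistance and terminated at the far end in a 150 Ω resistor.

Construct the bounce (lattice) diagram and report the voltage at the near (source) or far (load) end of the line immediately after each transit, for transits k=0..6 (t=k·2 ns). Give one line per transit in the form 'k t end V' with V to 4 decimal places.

0 0 source 3.0000
1 2 load 4.5000
2 4 source 3.0000
3 6 load 2.2500
4 8 source 3.0000
5 10 load 3.3750
6 12 source 3.0000

Γ_L=0.500000, Γ_S=-1.000000; launch V₁=3·50/50=3.000000
k=0 src: V=3.0000
k=1 load: inc=3.000000, refl=3.000000·0.500000=1.5000; V=0.000000+3.000000+1.500000=4.5000
k=2 src: inc=1.500000, refl=1.500000·-1.000000=-1.5000; V=3.000000+1.500000+-1.500000=3.0000
k=3 load: inc=-1.500000, refl=-1.500000·0.500000=-0.7500; V=4.500000+-1.500000+-0.750000=2.2500
k=4 src: inc=-0.750000, refl=-0.750000·-1.000000=0.7500; V=3.000000+-0.750000+0.750000=3.0000
k=5 load: inc=0.750000, refl=0.750000·0.500000=0.3750; V=2.250000+0.750000+0.375000=3.3750
k=6 src: inc=0.375000, refl=0.375000·-1.000000=-0.3750; V=3.000000+0.375000+-0.375000=3.0000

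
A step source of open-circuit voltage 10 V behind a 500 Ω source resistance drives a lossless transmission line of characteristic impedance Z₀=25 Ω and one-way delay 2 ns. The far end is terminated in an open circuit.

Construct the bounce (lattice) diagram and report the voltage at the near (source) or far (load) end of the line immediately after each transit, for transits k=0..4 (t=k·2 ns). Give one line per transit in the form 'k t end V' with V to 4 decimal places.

Γ_L=1.000000, Γ_S=0.904762; launch V₁=10·25/525=0.476190
k=0 src: V=0.4762
k=1 load: inc=0.476190, refl=0.476190·1.000000=0.4762; V=0.000000+0.476190+0.476190=0.9524
k=2 src: inc=0.476190, refl=0.476190·0.904762=0.4308; V=0.476190+0.476190+0.430839=1.3832
k=3 load: inc=0.430839, refl=0.430839·1.000000=0.4308; V=0.952381+0.430839+0.430839=1.8141
k=4 src: inc=0.430839, refl=0.430839·0.904762=0.3898; V=1.383220+0.430839+0.389807=2.2039

0 0 source 0.4762
1 2 load 0.9524
2 4 source 1.3832
3 6 load 1.8141
4 8 source 2.2039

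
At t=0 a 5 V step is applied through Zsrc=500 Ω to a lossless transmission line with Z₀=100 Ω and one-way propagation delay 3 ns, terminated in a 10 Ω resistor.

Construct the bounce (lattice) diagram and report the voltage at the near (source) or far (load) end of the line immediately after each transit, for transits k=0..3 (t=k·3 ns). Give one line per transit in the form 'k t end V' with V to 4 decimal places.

Γ_L=-0.818182, Γ_S=0.666667; launch V₁=5·100/600=0.833333
k=0 src: V=0.8333
k=1 load: inc=0.833333, refl=0.833333·-0.818182=-0.6818; V=0.000000+0.833333+-0.681818=0.1515
k=2 src: inc=-0.681818, refl=-0.681818·0.666667=-0.4545; V=0.833333+-0.681818+-0.454545=-0.3030
k=3 load: inc=-0.454545, refl=-0.454545·-0.818182=0.3719; V=0.151515+-0.454545+0.371901=0.0689

0 0 source 0.8333
1 3 load 0.1515
2 6 source -0.3030
3 9 load 0.0689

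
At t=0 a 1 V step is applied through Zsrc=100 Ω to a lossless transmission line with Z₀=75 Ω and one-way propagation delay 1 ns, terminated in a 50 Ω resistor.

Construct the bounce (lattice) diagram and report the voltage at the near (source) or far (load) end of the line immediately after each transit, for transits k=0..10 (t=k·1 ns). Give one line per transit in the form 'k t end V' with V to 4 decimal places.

Γ_L=-0.200000, Γ_S=0.142857; launch V₁=1·75/175=0.428571
k=0 src: V=0.4286
k=1 load: inc=0.428571, refl=0.428571·-0.200000=-0.0857; V=0.000000+0.428571+-0.085714=0.3429
k=2 src: inc=-0.085714, refl=-0.085714·0.142857=-0.0122; V=0.428571+-0.085714+-0.012245=0.3306
k=3 load: inc=-0.012245, refl=-0.012245·-0.200000=0.0024; V=0.342857+-0.012245+0.002449=0.3331
k=4 src: inc=0.002449, refl=0.002449·0.142857=0.0003; V=0.330612+0.002449+0.000350=0.3334
k=5 load: inc=0.000350, refl=0.000350·-0.200000=-0.0001; V=0.333061+0.000350+-0.000070=0.3333
k=6 src: inc=-0.000070, refl=-0.000070·0.142857=-0.0000; V=0.333411+-0.000070+-0.000010=0.3333
k=7 load: inc=-0.000010, refl=-0.000010·-0.200000=0.0000; V=0.333341+-0.000010+0.000002=0.3333
k=8 src: inc=0.000002, refl=0.000002·0.142857=0.0000; V=0.333331+0.000002+0.000000=0.3333
k=9 load: inc=0.000000, refl=0.000000·-0.200000=-0.0000; V=0.333333+0.000000+-0.000000=0.3333
k=10 src: inc=-0.000000, refl=-0.000000·0.142857=-0.0000; V=0.333333+-0.000000+-0.000000=0.3333

0 0 source 0.4286
1 1 load 0.3429
2 2 source 0.3306
3 3 load 0.3331
4 4 source 0.3334
5 5 load 0.3333
6 6 source 0.3333
7 7 load 0.3333
8 8 source 0.3333
9 9 load 0.3333
10 10 source 0.3333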